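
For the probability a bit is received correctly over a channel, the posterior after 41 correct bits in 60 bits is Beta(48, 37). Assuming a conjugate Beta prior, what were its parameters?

Beta(7, 18)

A Beta(α, β) prior with s successes and f failures in binomial data gives a Beta(α+s, β+f) posterior.
So α = 48 − 41 = 7 and β = 37 − 19 = 18.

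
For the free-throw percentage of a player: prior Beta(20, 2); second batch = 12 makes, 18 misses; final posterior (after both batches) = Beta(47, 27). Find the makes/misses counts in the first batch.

Because Beta–binomial updating is additive in the counts, the combined data contributed (α_post−α_prior, β_post−β_prior) successes and failures.
Total across both batches: 47−20=27 makes, 27−2=25 misses.
Subtract the second batch: 27−12=15 makes and 25−18=7 misses.

15 makes and 7 misses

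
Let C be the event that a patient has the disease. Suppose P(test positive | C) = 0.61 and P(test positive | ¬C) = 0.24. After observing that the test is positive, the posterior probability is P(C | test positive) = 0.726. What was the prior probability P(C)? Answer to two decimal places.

Bayes' rule in odds form gives O(C|E) = O(C)·[P(E|C)/P(E|¬C)], hence O(C) = O(C|E)/LR.
Posterior odds = 0.726/(1−0.726) = 2.6496. LR = 0.61/0.24 = 2.5417.
Prior odds = 2.6496/2.5417 = 1.0425, so P(C) = 1.0425/(1+1.0425) ≈ 0.51.

P(C) = 0.51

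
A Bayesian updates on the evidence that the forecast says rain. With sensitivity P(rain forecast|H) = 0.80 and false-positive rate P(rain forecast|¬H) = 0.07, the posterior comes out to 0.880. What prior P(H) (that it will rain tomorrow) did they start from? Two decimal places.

Bayes' rule in odds form gives O(H|E) = O(H)·[P(E|H)/P(E|¬H)], hence O(H) = O(H|E)/LR.
Posterior odds = 0.880/(1−0.880) = 7.3333. LR = 0.80/0.07 = 11.4286.
Prior odds = 7.3333/11.4286 = 0.6417, so P(H) = 0.6417/(1+0.6417) ≈ 0.39.

P(H) = 0.39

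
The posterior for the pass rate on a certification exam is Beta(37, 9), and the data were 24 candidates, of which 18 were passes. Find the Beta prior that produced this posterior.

Beta(19, 3)

Beta is conjugate to the binomial likelihood: posterior = Beta(α+s, β+f).
So α = 37 − 18 = 19 and β = 9 − 6 = 3.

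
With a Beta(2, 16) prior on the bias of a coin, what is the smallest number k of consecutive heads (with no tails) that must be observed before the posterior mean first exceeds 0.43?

k = 11

After k heads and 0 tails the posterior is Beta(2+k, 16), with mean (2+k)/(2+16+k).
Set (2+k)/(18+k) > 0.43 and solve: k > (0.43·18 − 2)/(1 − 0.43) = 10.070.
The smallest integer exceeding 10.070 is 11.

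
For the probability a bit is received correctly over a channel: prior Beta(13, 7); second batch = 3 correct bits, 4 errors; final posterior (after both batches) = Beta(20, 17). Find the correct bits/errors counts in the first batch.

Sequential conjugate updates are equivalent to a single update on the pooled data, so total successes = posterior α − prior α and total failures = posterior β − prior β.
Total across both batches: 20−13=7 correct bits, 17−7=10 errors.
Subtract the second batch: 7−3=4 correct bits and 10−4=6 errors.

4 correct bits and 6 errors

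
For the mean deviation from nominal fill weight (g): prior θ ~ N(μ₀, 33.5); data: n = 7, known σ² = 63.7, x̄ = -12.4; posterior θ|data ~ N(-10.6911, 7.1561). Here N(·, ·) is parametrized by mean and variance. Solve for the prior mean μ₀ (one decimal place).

μ₀ = -4.4

With known observation variance, the Normal–Normal posterior has precision τ_n = τ₀ + n/σ² and mean μ_n = (τ₀μ₀ + (n/σ²)x̄)/τ_n.
Here τ₀ = 1/33.5 = 0.029851 and τ_data = 7/63.7 = 0.109890, so τ_n = 0.139741.
Rearranging for μ₀: μ₀ = (μ_n·τ_n − τ_data·x̄)/τ₀ = (-10.6911·0.139741 − 0.109890·-12.4) / 0.029851 = -0.131349/0.029851 ≈ -4.4.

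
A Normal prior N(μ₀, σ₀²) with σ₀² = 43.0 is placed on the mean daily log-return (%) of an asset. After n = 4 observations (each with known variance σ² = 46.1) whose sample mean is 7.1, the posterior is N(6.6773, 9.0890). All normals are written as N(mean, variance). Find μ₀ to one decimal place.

With known observation variance, the Normal–Normal posterior has precision τ_n = τ₀ + n/σ² and mean μ_n = (τ₀μ₀ + (n/σ²)x̄)/τ_n.
Here τ₀ = 1/43.0 = 0.023256 and τ_data = 4/46.1 = 0.086768, so τ_n = 0.110024.
Rearranging for μ₀: μ₀ = (μ_n·τ_n − τ_data·x̄)/τ₀ = (6.6773·0.110024 − 0.086768·7.1) / 0.023256 = 0.118610/0.023256 ≈ 5.1.

μ₀ = 5.1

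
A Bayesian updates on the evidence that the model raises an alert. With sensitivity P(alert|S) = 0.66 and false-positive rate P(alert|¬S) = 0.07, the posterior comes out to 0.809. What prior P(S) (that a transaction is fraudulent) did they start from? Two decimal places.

Bayes' rule in odds form gives O(S|E) = O(S)·[P(E|S)/P(E|¬S)], hence O(S) = O(S|E)/LR.
Posterior odds = 0.809/(1−0.809) = 4.2356. LR = 0.66/0.07 = 9.4286.
Prior odds = 4.2356/9.4286 = 0.4492, so P(S) = 0.4492/(1+0.4492) ≈ 0.31.

P(S) = 0.31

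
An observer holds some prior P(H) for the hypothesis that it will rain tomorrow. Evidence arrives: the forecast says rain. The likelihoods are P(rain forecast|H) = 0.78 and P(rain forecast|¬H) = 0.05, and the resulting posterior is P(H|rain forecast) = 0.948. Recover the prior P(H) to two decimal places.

P(H) = 0.54

In odds form, posterior odds = prior odds × likelihood ratio, so prior odds = posterior odds ÷ LR.
Posterior odds = 0.948/(1−0.948) = 18.2308. LR = 0.78/0.05 = 15.6000.
Prior odds = 18.2308/15.6000 = 1.1686, so P(H) = 1.1686/(1+1.1686) ≈ 0.54.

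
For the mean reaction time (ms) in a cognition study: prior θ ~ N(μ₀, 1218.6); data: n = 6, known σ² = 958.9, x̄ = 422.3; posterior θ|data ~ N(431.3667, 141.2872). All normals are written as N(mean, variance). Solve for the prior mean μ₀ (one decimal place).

μ₀ = 500.5

The posterior mean is a precision-weighted average: μ_n = (τ₀μ₀ + τ_data·x̄)/(τ₀+τ_data), with τ₀=1/σ₀² and τ_data=n/σ².
Here τ₀ = 1/1218.6 = 0.000821 and τ_data = 6/958.9 = 0.006257, so τ_n = 0.007078.
Rearranging for μ₀: μ₀ = (μ_n·τ_n − τ_data·x̄)/τ₀ = (431.3667·0.007078 − 0.006257·422.3) / 0.000821 = 0.410882/0.000821 ≈ 500.5.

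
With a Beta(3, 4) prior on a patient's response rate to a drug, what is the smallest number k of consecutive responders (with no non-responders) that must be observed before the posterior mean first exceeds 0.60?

k = 4

After k responders and 0 non-responders the posterior is Beta(3+k, 4), with mean (3+k)/(3+4+k).
Set (3+k)/(7+k) > 0.60 and solve: k > (0.60·7 − 3)/(1 − 0.60) = 3.000.
The smallest integer exceeding 3.000 is 4, and checking k=4: (7)/(11) = 0.6364 > 0.60.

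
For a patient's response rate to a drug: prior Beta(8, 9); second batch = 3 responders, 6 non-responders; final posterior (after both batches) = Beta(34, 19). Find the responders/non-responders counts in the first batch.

23 responders and 4 non-responders

Sequential conjugate updates are equivalent to a single update on the pooled data, so total successes = posterior α − prior α and total failures = posterior β − prior β.
Total across both batches: 34−8=26 responders, 19−9=10 non-responders.
Subtract the second batch: 26−3=23 responders and 10−6=4 non-responders.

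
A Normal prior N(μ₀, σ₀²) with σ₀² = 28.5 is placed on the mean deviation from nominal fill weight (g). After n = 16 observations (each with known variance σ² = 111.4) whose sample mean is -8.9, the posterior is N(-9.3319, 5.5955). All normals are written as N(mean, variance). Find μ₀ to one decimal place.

μ₀ = -11.1

The posterior mean is a precision-weighted average: μ_n = (τ₀μ₀ + τ_data·x̄)/(τ₀+τ_data), with τ₀=1/σ₀² and τ_data=n/σ².
Here τ₀ = 1/28.5 = 0.035088 and τ_data = 16/111.4 = 0.143627, so τ_n = 0.178715.
Rearranging for μ₀: μ₀ = (μ_n·τ_n − τ_data·x̄)/τ₀ = (-9.3319·0.178715 − 0.143627·-8.9) / 0.035088 = -0.389470/0.035088 ≈ -11.1.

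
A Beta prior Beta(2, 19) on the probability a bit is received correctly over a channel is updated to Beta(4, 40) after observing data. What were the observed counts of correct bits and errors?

2 correct bits and 21 errors

Beta is conjugate to the binomial likelihood: posterior = Beta(α+s, β+f).
So s = 4 − 2 = 2 and f = 40 − 19 = 21.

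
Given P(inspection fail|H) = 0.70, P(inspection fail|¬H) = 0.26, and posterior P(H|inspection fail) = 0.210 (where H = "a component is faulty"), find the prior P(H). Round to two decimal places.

P(H) = 0.09

In odds form, posterior odds = prior odds × likelihood ratio, so prior odds = posterior odds ÷ LR.
Posterior odds = 0.210/(1−0.210) = 0.2658. LR = 0.70/0.26 = 2.6923.
Prior odds = 0.2658/2.6923 = 0.0987, so P(H) = 0.0987/(1+0.0987) ≈ 0.09.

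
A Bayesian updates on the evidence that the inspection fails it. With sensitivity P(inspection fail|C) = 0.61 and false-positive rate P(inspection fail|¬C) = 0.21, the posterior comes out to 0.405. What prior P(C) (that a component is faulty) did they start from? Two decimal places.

Bayes' rule in odds form gives O(C|E) = O(C)·[P(E|C)/P(E|¬C)], hence O(C) = O(C|E)/LR.
Posterior odds = 0.405/(1−0.405) = 0.6807. LR = 0.61/0.21 = 2.9048.
Prior odds = 0.6807/2.9048 = 0.2343, so P(C) = 0.2343/(1+0.2343) ≈ 0.19.

P(C) = 0.19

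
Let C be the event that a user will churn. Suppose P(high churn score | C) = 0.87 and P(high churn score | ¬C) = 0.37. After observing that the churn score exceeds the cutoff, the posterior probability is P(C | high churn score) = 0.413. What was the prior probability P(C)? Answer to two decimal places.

P(C) = 0.23

In odds form, posterior odds = prior odds × likelihood ratio, so prior odds = posterior odds ÷ LR.
Posterior odds = 0.413/(1−0.413) = 0.7036. LR = 0.87/0.37 = 2.3514.
Prior odds = 0.7036/2.3514 = 0.2992, so P(C) = 0.2992/(1+0.2992) ≈ 0.23.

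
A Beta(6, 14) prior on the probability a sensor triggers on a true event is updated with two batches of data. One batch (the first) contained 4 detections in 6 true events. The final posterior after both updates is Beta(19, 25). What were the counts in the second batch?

9 detections and 9 misses

Because Beta–binomial updating is additive in the counts, the combined data contributed (α_post−α_prior, β_post−β_prior) successes and failures.
Total across both batches: 19−6=13 detections, 25−14=11 misses.
Subtract the first batch: 13−4=9 detections and 11−2=9 misses.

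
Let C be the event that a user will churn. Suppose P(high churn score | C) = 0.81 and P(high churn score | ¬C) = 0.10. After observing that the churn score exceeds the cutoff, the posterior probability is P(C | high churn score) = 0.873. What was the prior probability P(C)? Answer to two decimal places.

In odds form, posterior odds = prior odds × likelihood ratio, so prior odds = posterior odds ÷ LR.
Posterior odds = 0.873/(1−0.873) = 6.8740. LR = 0.81/0.10 = 8.1000.
Prior odds = 6.8740/8.1000 = 0.8486, so P(C) = 0.8486/(1+0.8486) ≈ 0.46.

P(C) = 0.46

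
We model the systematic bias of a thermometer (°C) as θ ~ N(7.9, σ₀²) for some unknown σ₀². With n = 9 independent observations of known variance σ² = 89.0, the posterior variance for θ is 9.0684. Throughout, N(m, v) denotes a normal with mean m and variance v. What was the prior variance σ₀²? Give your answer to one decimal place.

For the Normal–Normal model with known σ², precisions add: τ_n = τ₀ + n/σ².
So 1/σ₀² = 1/9.0684 − 9/89.0 = 0.110273 − 0.101124 = 0.009149.
Hence σ₀² = 1/0.009149 ≈ 109.3.

σ₀² = 109.3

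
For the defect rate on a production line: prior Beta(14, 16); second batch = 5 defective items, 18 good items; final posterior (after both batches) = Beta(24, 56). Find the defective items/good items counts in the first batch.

5 defective items and 22 good items

Sequential conjugate updates are equivalent to a single update on the pooled data, so total successes = posterior α − prior α and total failures = posterior β − prior β.
Total across both batches: 24−14=10 defective items, 56−16=40 good items.
Subtract the second batch: 10−5=5 defective items and 40−18=22 good items.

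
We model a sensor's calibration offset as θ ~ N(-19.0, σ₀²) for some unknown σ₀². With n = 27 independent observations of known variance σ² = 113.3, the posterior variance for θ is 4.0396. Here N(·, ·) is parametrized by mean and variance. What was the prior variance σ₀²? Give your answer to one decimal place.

For the Normal–Normal model with known σ², precisions add: τ_n = τ₀ + n/σ².
So 1/σ₀² = 1/4.0396 − 27/113.3 = 0.247549 − 0.238305 = 0.009244.
Hence σ₀² = 1/0.009244 ≈ 108.2.

σ₀² = 108.2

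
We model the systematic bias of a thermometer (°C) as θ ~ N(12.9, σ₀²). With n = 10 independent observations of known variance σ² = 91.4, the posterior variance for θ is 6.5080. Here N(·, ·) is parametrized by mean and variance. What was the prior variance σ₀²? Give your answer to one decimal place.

σ₀² = 22.6

For the Normal–Normal model with known σ², precisions add: τ_n = τ₀ + n/σ².
So 1/σ₀² = 1/6.5080 − 10/91.4 = 0.153657 − 0.109409 = 0.044248.
Hence σ₀² = 1/0.044248 ≈ 22.6.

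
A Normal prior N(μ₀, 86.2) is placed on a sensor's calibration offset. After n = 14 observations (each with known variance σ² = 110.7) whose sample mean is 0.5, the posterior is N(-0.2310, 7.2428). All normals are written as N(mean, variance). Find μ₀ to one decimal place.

The posterior mean is a precision-weighted average: μ_n = (τ₀μ₀ + τ_data·x̄)/(τ₀+τ_data), with τ₀=1/σ₀² and τ_data=n/σ².
Here τ₀ = 1/86.2 = 0.011601 and τ_data = 14/110.7 = 0.126468, so τ_n = 0.138069.
Rearranging for μ₀: μ₀ = (μ_n·τ_n − τ_data·x̄)/τ₀ = (-0.2310·0.138069 − 0.126468·0.5) / 0.011601 = -0.095128/0.011601 ≈ -8.2.

μ₀ = -8.2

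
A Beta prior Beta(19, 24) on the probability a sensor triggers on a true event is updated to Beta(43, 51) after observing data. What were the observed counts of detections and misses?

24 detections and 27 misses

Under Beta–binomial conjugacy the posterior parameters are (a+s, b+f).
Match parameters: s=43−19=24, f=51−24=27.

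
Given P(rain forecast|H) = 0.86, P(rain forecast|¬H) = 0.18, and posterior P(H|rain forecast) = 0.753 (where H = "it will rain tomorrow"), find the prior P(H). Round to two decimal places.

In odds form, posterior odds = prior odds × likelihood ratio, so prior odds = posterior odds ÷ LR.
Posterior odds = 0.753/(1−0.753) = 3.0486. LR = 0.86/0.18 = 4.7778.
Prior odds = 3.0486/4.7778 = 0.6381, so P(H) = 0.6381/(1+0.6381) ≈ 0.39.

P(H) = 0.39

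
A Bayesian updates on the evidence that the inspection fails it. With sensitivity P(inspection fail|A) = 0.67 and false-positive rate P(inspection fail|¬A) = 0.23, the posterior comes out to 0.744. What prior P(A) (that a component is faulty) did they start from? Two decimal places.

Bayes' rule in odds form gives O(A|E) = O(A)·[P(E|A)/P(E|¬A)], hence O(A) = O(A|E)/LR.
Posterior odds = 0.744/(1−0.744) = 2.9062. LR = 0.67/0.23 = 2.9130.
Prior odds = 2.9062/2.9130 = 0.9977, so P(A) = 0.9977/(1+0.9977) ≈ 0.50.

P(A) = 0.50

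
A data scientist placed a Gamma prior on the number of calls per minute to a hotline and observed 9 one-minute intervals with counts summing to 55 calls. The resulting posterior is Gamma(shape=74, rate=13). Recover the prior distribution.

Gamma(shape=19, rate=4)

Gamma–Poisson conjugacy: posterior shape = α + Σxᵢ, posterior rate = β + n.
So α = 74 − 55 = 19 and β = 13 − 9 = 4.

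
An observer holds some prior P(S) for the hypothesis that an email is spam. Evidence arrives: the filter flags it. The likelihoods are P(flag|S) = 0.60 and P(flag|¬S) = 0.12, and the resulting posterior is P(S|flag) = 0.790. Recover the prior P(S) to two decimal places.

In odds form, posterior odds = prior odds × likelihood ratio, so prior odds = posterior odds ÷ LR.
Posterior odds = 0.790/(1−0.790) = 3.7619. LR = 0.60/0.12 = 5.0000.
Prior odds = 3.7619/5.0000 = 0.7524, so P(S) = 0.7524/(1+0.7524) ≈ 0.43.

P(S) = 0.43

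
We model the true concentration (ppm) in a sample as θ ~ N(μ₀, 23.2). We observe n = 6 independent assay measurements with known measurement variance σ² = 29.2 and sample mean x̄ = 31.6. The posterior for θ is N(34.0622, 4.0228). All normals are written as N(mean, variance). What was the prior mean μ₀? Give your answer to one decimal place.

With known observation variance, the Normal–Normal posterior has precision τ_n = τ₀ + n/σ² and mean μ_n = (τ₀μ₀ + (n/σ²)x̄)/τ_n.
Here τ₀ = 1/23.2 = 0.043103 and τ_data = 6/29.2 = 0.205479, so τ_n = 0.248582.
Rearranging for μ₀: μ₀ = (μ_n·τ_n − τ_data·x̄)/τ₀ = (34.0622·0.248582 − 0.205479·31.6) / 0.043103 = 1.974113/0.043103 ≈ 45.8.

μ₀ = 45.8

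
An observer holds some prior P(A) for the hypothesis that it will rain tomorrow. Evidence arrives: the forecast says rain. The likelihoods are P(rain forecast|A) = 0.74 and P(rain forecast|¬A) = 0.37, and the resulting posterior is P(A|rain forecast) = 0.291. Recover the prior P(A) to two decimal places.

P(A) = 0.17

Bayes' rule in odds form gives O(A|E) = O(A)·[P(E|A)/P(E|¬A)], hence O(A) = O(A|E)/LR.
Posterior odds = 0.291/(1−0.291) = 0.4104. LR = 0.74/0.37 = 2.0000.
Prior odds = 0.4104/2.0000 = 0.2052, so P(A) = 0.2052/(1+0.2052) ≈ 0.17.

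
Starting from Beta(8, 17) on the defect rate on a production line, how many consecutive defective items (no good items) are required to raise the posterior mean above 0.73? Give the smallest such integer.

After k defective items and 0 good items the posterior is Beta(8+k, 17), with mean (8+k)/(8+17+k).
Set (8+k)/(25+k) > 0.73 and solve: k > (0.73·25 − 8)/(1 − 0.73) = 37.963.
The smallest integer exceeding 37.963 is 38, and checking k=38: (46)/(63) = 0.7302 > 0.73.

k = 38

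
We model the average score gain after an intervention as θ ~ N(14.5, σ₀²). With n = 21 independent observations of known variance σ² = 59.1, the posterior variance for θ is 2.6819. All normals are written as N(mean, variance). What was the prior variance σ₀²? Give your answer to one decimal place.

σ₀² = 57.0

For the Normal–Normal model with known σ², precisions add: τ_n = τ₀ + n/σ².
So 1/σ₀² = 1/2.6819 − 21/59.1 = 0.372870 − 0.355330 = 0.017540.
Hence σ₀² = 1/0.017540 ≈ 57.0.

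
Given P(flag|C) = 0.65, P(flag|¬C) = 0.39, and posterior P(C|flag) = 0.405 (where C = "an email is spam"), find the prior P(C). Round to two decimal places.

In odds form, posterior odds = prior odds × likelihood ratio, so prior odds = posterior odds ÷ LR.
Posterior odds = 0.405/(1−0.405) = 0.6807. LR = 0.65/0.39 = 1.6667.
Prior odds = 0.6807/1.6667 = 0.4084, so P(C) = 0.4084/(1+0.4084) ≈ 0.29.

P(C) = 0.29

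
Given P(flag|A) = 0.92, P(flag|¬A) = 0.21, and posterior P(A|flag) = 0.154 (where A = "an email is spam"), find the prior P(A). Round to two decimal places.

P(A) = 0.04

In odds form, posterior odds = prior odds × likelihood ratio, so prior odds = posterior odds ÷ LR.
Posterior odds = 0.154/(1−0.154) = 0.1820. LR = 0.92/0.21 = 4.3810.
Prior odds = 0.1820/4.3810 = 0.0415, so P(A) = 0.0415/(1+0.0415) ≈ 0.04.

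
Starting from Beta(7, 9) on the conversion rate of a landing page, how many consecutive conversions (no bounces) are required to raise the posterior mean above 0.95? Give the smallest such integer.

k = 165

After k conversions and 0 bounces the posterior is Beta(7+k, 9), with mean (7+k)/(7+9+k).
Set (7+k)/(16+k) > 0.95 and solve: k > (0.95·16 − 7)/(1 − 0.95) = 164.000.
The smallest integer exceeding 164.000 is 165, and checking k=165: (172)/(181) = 0.9503 > 0.95.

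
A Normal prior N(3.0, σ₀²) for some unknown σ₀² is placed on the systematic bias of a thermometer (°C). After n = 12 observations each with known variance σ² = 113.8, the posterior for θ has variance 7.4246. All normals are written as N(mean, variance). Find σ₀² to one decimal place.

σ₀² = 34.2

Posterior precision equals prior precision plus data precision: 1/σ_n² = 1/σ₀² + n/σ².
So 1/σ₀² = 1/7.4246 − 12/113.8 = 0.134687 − 0.105448 = 0.029239.
Hence σ₀² = 1/0.029239 ≈ 34.2.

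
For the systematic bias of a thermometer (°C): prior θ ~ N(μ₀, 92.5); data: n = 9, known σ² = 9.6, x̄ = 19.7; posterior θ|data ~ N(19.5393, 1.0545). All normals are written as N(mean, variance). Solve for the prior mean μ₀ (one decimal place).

μ₀ = 5.6

The posterior mean is a precision-weighted average: μ_n = (τ₀μ₀ + τ_data·x̄)/(τ₀+τ_data), with τ₀=1/σ₀² and τ_data=n/σ².
Here τ₀ = 1/92.5 = 0.010811 and τ_data = 9/9.6 = 0.937500, so τ_n = 0.948311.
Rearranging for μ₀: μ₀ = (μ_n·τ_n − τ_data·x̄)/τ₀ = (19.5393·0.948311 − 0.937500·19.7) / 0.010811 = 0.060583/0.010811 ≈ 5.6.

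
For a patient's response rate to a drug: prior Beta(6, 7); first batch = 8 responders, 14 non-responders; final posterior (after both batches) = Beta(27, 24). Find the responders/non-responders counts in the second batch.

13 responders and 3 non-responders

Because Beta–binomial updating is additive in the counts, the combined data contributed (α_post−α_prior, β_post−β_prior) successes and failures.
Total across both batches: 27−6=21 responders, 24−7=17 non-responders.
Subtract the first batch: 21−8=13 responders and 17−14=3 non-responders.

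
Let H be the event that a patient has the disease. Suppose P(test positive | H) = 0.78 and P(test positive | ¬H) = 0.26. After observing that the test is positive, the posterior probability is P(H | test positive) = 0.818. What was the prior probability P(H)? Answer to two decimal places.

P(H) = 0.60

Bayes' rule in odds form gives O(H|E) = O(H)·[P(E|H)/P(E|¬H)], hence O(H) = O(H|E)/LR.
Posterior odds = 0.818/(1−0.818) = 4.4945. LR = 0.78/0.26 = 3.0000.
Prior odds = 4.4945/3.0000 = 1.4982, so P(H) = 1.4982/(1+1.4982) ≈ 0.60.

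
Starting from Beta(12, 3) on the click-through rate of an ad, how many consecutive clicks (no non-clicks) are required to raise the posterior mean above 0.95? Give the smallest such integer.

After k clicks and 0 non-clicks the posterior is Beta(12+k, 3), with mean (12+k)/(12+3+k).
Set (12+k)/(15+k) > 0.95 and solve: k > (0.95·15 − 12)/(1 − 0.95) = 45.000.
The smallest integer exceeding 45.000 is 46.

k = 46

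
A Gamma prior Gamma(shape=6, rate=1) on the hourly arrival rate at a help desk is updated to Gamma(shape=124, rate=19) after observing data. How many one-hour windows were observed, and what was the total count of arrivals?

Gamma–Poisson conjugacy: posterior shape = α + Σxᵢ, posterior rate = β + n.
Matching: Σxᵢ = 124 − 6 = 118 and n = 19 − 1 = 18.

n = 18 one-hour windows with total 118 arrivals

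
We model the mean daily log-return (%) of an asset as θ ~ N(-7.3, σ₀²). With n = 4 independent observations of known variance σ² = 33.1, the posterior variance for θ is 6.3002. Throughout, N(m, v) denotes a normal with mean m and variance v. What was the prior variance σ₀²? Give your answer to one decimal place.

Posterior precision equals prior precision plus data precision: 1/σ_n² = 1/σ₀² + n/σ².
So 1/σ₀² = 1/6.3002 − 4/33.1 = 0.158725 − 0.120846 = 0.037879.
Hence σ₀² = 1/0.037879 ≈ 26.4.

σ₀² = 26.4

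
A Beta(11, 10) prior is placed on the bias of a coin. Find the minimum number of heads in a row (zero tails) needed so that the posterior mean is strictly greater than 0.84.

After k heads and 0 tails the posterior is Beta(11+k, 10), with mean (11+k)/(11+10+k).
Set (11+k)/(21+k) > 0.84 and solve: k > (0.84·21 − 11)/(1 − 0.84) = 41.500.
The smallest integer exceeding 41.500 is 42, and checking k=42: (53)/(63) = 0.8413 > 0.84.

k = 42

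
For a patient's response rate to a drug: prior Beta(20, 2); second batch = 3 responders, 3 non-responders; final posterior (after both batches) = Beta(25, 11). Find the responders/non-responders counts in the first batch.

2 responders and 6 non-responders

Because Beta–binomial updating is additive in the counts, the combined data contributed (α_post−α_prior, β_post−β_prior) successes and failures.
Total across both batches: 25−20=5 responders, 11−2=9 non-responders.
Subtract the second batch: 5−3=2 responders and 9−3=6 non-responders.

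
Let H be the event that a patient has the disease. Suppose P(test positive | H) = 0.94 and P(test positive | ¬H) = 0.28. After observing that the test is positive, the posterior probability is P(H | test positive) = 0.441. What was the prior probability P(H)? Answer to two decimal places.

P(H) = 0.19

In odds form, posterior odds = prior odds × likelihood ratio, so prior odds = posterior odds ÷ LR.
Posterior odds = 0.441/(1−0.441) = 0.7889. LR = 0.94/0.28 = 3.3571.
Prior odds = 0.7889/3.3571 = 0.2350, so P(H) = 0.2350/(1+0.2350) ≈ 0.19.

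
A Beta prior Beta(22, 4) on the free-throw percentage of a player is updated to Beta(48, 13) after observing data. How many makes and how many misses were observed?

26 makes and 9 misses

Beta is conjugate to the binomial likelihood: posterior = Beta(a+s, b+f).
Match parameters: s=48−22=26, f=13−4=9.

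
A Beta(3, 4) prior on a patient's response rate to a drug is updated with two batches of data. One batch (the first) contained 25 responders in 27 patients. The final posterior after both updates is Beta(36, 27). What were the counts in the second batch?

8 responders and 21 non-responders

Because Beta–binomial updating is additive in the counts, the combined data contributed (α_post−α_prior, β_post−β_prior) successes and failures.
Total across both batches: 36−3=33 responders, 27−4=23 non-responders.
Subtract the first batch: 33−25=8 responders and 23−2=21 non-responders.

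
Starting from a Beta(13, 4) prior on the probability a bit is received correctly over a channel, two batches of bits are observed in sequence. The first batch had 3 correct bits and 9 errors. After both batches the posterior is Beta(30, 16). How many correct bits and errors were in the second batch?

Because Beta–binomial updating is additive in the counts, the combined data contributed (α_post−α_prior, β_post−β_prior) successes and failures.
Total across both batches: 30−13=17 correct bits, 16−4=12 errors.
Subtract the first batch: 17−3=14 correct bits and 12−9=3 errors.

14 correct bits and 3 errors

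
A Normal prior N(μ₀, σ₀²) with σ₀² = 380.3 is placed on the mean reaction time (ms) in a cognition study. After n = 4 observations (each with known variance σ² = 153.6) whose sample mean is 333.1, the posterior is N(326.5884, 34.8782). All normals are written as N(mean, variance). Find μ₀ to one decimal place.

μ₀ = 262.1

With known observation variance, the Normal–Normal posterior has precision τ_n = τ₀ + n/σ² and mean μ_n = (τ₀μ₀ + (n/σ²)x̄)/τ_n.
Here τ₀ = 1/380.3 = 0.002630 and τ_data = 4/153.6 = 0.026042, so τ_n = 0.028672.
Rearranging for μ₀: μ₀ = (μ_n·τ_n − τ_data·x̄)/τ₀ = (326.5884·0.028672 − 0.026042·333.1) / 0.002630 = 0.689352/0.002630 ≈ 262.1.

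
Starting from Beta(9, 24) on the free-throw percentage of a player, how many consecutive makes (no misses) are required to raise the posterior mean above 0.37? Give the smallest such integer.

k = 6

After k makes and 0 misses the posterior is Beta(9+k, 24), with mean (9+k)/(9+24+k).
Set (9+k)/(33+k) > 0.37 and solve: k > (0.37·33 − 9)/(1 − 0.37) = 5.095.
The smallest integer exceeding 5.095 is 6, and checking k=6: (15)/(39) = 0.3846 > 0.37.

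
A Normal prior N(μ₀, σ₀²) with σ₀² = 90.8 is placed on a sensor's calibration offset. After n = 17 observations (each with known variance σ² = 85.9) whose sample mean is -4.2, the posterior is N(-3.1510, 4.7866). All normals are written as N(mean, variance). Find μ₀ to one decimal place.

The posterior mean is a precision-weighted average: μ_n = (τ₀μ₀ + τ_data·x̄)/(τ₀+τ_data), with τ₀=1/σ₀² and τ_data=n/σ².
Here τ₀ = 1/90.8 = 0.011013 and τ_data = 17/85.9 = 0.197905, so τ_n = 0.208918.
Rearranging for μ₀: μ₀ = (μ_n·τ_n − τ_data·x̄)/τ₀ = (-3.1510·0.208918 − 0.197905·-4.2) / 0.011013 = 0.172900/0.011013 ≈ 15.7.

μ₀ = 15.7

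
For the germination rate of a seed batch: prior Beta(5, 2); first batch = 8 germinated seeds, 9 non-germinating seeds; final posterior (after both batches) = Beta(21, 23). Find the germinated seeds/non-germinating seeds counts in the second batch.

8 germinated seeds and 12 non-germinating seeds

Sequential conjugate updates are equivalent to a single update on the pooled data, so total successes = posterior α − prior α and total failures = posterior β − prior β.
Total across both batches: 21−5=16 germinated seeds, 23−2=21 non-germinating seeds.
Subtract the first batch: 16−8=8 germinated seeds and 21−9=12 non-germinating seeds.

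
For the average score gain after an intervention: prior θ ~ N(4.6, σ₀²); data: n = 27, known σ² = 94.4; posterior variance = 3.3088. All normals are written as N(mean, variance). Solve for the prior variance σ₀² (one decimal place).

For the Normal–Normal model with known σ², precisions add: τ_n = τ₀ + n/σ².
So 1/σ₀² = 1/3.3088 − 27/94.4 = 0.302224 − 0.286017 = 0.016207.
Hence σ₀² = 1/0.016207 ≈ 61.7.

σ₀² = 61.7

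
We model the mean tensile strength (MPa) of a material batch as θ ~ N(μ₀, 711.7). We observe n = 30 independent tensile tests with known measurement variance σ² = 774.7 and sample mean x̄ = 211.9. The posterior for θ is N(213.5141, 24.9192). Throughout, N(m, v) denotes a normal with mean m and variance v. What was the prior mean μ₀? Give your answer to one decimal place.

μ₀ = 258.0

The posterior mean is a precision-weighted average: μ_n = (τ₀μ₀ + τ_data·x̄)/(τ₀+τ_data), with τ₀=1/σ₀² and τ_data=n/σ².
Here τ₀ = 1/711.7 = 0.001405 and τ_data = 30/774.7 = 0.038725, so τ_n = 0.040130.
Rearranging for μ₀: μ₀ = (μ_n·τ_n − τ_data·x̄)/τ₀ = (213.5141·0.040130 − 0.038725·211.9) / 0.001405 = 0.362493/0.001405 ≈ 258.0.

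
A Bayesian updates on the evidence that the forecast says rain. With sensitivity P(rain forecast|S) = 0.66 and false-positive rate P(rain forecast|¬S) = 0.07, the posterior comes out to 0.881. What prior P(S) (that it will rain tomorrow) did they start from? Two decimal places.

In odds form, posterior odds = prior odds × likelihood ratio, so prior odds = posterior odds ÷ LR.
Posterior odds = 0.881/(1−0.881) = 7.4034. LR = 0.66/0.07 = 9.4286.
Prior odds = 7.4034/9.4286 = 0.7852, so P(S) = 0.7852/(1+0.7852) ≈ 0.44.

P(S) = 0.44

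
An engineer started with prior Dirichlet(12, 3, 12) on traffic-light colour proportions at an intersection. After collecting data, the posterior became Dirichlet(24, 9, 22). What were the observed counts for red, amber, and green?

counts (12, 6, 10)

For a Dirichlet(α) prior with multinomial counts c, the posterior is Dirichlet(α + c) componentwise.
Counts are posterior − prior componentwise: 24−12=12, 9−3=6, 22−12=10.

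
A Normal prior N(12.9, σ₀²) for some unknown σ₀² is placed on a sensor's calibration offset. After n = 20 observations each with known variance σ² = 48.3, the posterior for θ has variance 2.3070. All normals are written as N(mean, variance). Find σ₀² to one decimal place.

Posterior precision equals prior precision plus data precision: 1/σ_n² = 1/σ₀² + n/σ².
So 1/σ₀² = 1/2.3070 − 20/48.3 = 0.433463 − 0.414079 = 0.019384.
Hence σ₀² = 1/0.019384 ≈ 51.6.

σ₀² = 51.6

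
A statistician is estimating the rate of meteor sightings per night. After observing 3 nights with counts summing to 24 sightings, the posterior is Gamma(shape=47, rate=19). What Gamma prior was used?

Gamma–Poisson conjugacy: posterior shape = α + Σxᵢ, posterior rate = β + n.
So α = 47 − 24 = 23 and β = 19 − 3 = 16.

Gamma(shape=23, rate=16)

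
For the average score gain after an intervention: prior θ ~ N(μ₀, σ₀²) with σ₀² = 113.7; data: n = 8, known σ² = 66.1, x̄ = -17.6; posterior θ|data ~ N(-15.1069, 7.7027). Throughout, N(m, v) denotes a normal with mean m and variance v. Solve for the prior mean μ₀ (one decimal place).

The posterior mean is a precision-weighted average: μ_n = (τ₀μ₀ + τ_data·x̄)/(τ₀+τ_data), with τ₀=1/σ₀² and τ_data=n/σ².
Here τ₀ = 1/113.7 = 0.008795 and τ_data = 8/66.1 = 0.121029, so τ_n = 0.129824.
Rearranging for μ₀: μ₀ = (μ_n·τ_n − τ_data·x̄)/τ₀ = (-15.1069·0.129824 − 0.121029·-17.6) / 0.008795 = 0.168872/0.008795 ≈ 19.2.

μ₀ = 19.2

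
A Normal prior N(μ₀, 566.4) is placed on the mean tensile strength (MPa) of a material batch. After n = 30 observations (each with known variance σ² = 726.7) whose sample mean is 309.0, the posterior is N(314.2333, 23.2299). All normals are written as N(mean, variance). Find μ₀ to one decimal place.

The posterior mean is a precision-weighted average: μ_n = (τ₀μ₀ + τ_data·x̄)/(τ₀+τ_data), with τ₀=1/σ₀² and τ_data=n/σ².
Here τ₀ = 1/566.4 = 0.001766 and τ_data = 30/726.7 = 0.041283, so τ_n = 0.043049.
Rearranging for μ₀: μ₀ = (μ_n·τ_n − τ_data·x̄)/τ₀ = (314.2333·0.043049 − 0.041283·309.0) / 0.001766 = 0.770982/0.001766 ≈ 436.6.

μ₀ = 436.6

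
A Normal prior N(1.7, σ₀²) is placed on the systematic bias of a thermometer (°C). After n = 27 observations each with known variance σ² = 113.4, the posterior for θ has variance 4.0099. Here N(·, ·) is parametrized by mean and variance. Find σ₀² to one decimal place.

Posterior precision equals prior precision plus data precision: 1/σ_n² = 1/σ₀² + n/σ².
So 1/σ₀² = 1/4.0099 − 27/113.4 = 0.249383 − 0.238095 = 0.011288.
Hence σ₀² = 1/0.011288 ≈ 88.6.

σ₀² = 88.6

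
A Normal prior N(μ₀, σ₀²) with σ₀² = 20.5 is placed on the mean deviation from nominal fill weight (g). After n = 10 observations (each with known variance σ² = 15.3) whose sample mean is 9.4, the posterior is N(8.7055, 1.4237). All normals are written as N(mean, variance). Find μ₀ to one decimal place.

μ₀ = -0.6

With known observation variance, the Normal–Normal posterior has precision τ_n = τ₀ + n/σ² and mean μ_n = (τ₀μ₀ + (n/σ²)x̄)/τ_n.
Here τ₀ = 1/20.5 = 0.048780 and τ_data = 10/15.3 = 0.653595, so τ_n = 0.702375.
Rearranging for μ₀: μ₀ = (μ_n·τ_n − τ_data·x̄)/τ₀ = (8.7055·0.702375 − 0.653595·9.4) / 0.048780 = -0.029267/0.048780 ≈ -0.6.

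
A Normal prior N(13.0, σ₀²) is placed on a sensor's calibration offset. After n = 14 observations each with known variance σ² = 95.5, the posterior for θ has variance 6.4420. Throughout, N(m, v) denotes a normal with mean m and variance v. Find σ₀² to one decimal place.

σ₀² = 115.8

Posterior precision equals prior precision plus data precision: 1/σ_n² = 1/σ₀² + n/σ².
So 1/σ₀² = 1/6.4420 − 14/95.5 = 0.155231 − 0.146597 = 0.008634.
Hence σ₀² = 1/0.008634 ≈ 115.8.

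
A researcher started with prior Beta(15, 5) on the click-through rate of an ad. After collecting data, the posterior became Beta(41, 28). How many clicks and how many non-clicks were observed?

26 clicks and 23 non-clicks

A Beta(α, β) prior with s successes and f failures in binomial data gives a Beta(α+s, β+f) posterior.
Match parameters: s=41−15=26, f=28−5=23.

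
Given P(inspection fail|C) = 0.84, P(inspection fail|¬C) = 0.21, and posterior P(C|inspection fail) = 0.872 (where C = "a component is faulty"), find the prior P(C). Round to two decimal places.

P(C) = 0.63

Bayes' rule in odds form gives O(C|E) = O(C)·[P(E|C)/P(E|¬C)], hence O(C) = O(C|E)/LR.
Posterior odds = 0.872/(1−0.872) = 6.8125. LR = 0.84/0.21 = 4.0000.
Prior odds = 6.8125/4.0000 = 1.7031, so P(C) = 1.7031/(1+1.7031) ≈ 0.63.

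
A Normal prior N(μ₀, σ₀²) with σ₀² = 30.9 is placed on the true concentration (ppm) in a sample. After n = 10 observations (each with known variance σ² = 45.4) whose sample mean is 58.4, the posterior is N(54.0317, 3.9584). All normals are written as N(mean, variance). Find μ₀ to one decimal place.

With known observation variance, the Normal–Normal posterior has precision τ_n = τ₀ + n/σ² and mean μ_n = (τ₀μ₀ + (n/σ²)x̄)/τ_n.
Here τ₀ = 1/30.9 = 0.032362 and τ_data = 10/45.4 = 0.220264, so τ_n = 0.252626.
Rearranging for μ₀: μ₀ = (μ_n·τ_n − τ_data·x̄)/τ₀ = (54.0317·0.252626 − 0.220264·58.4) / 0.032362 = 0.786395/0.032362 ≈ 24.3.

μ₀ = 24.3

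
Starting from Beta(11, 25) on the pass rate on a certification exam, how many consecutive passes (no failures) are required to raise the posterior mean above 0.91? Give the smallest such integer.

k = 242

After k passes and 0 failures the posterior is Beta(11+k, 25), with mean (11+k)/(11+25+k).
Set (11+k)/(36+k) > 0.91 and solve: k > (0.91·36 − 11)/(1 − 0.91) = 241.778.
The smallest integer exceeding 241.778 is 242, and checking k=242: (253)/(278) = 0.9101 > 0.91.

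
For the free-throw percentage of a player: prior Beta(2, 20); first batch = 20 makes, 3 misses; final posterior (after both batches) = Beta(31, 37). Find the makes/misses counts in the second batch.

Because Beta–binomial updating is additive in the counts, the combined data contributed (α_post−α_prior, β_post−β_prior) successes and failures.
Total across both batches: 31−2=29 makes, 37−20=17 misses.
Subtract the first batch: 29−20=9 makes and 17−3=14 misses.

9 makes and 14 misses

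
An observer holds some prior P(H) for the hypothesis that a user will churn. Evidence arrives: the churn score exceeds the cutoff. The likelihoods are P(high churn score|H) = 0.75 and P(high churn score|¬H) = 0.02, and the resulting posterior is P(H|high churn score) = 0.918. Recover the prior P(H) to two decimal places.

Bayes' rule in odds form gives O(H|E) = O(H)·[P(E|H)/P(E|¬H)], hence O(H) = O(H|E)/LR.
Posterior odds = 0.918/(1−0.918) = 11.1951. LR = 0.75/0.02 = 37.5000.
Prior odds = 11.1951/37.5000 = 0.2985, so P(H) = 0.2985/(1+0.2985) ≈ 0.23.

P(H) = 0.23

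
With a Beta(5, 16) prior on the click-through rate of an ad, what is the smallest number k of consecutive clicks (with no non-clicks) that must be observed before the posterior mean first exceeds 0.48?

k = 10

After k clicks and 0 non-clicks the posterior is Beta(5+k, 16), with mean (5+k)/(5+16+k).
Set (5+k)/(21+k) > 0.48 and solve: k > (0.48·21 − 5)/(1 − 0.48) = 9.769.
The smallest integer exceeding 9.769 is 10.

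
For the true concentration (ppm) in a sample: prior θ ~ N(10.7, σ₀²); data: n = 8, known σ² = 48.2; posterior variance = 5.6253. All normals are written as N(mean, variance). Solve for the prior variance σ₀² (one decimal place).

σ₀² = 84.8

Posterior precision equals prior precision plus data precision: 1/σ_n² = 1/σ₀² + n/σ².
So 1/σ₀² = 1/5.6253 − 8/48.2 = 0.177768 − 0.165975 = 0.011793.
Hence σ₀² = 1/0.011793 ≈ 84.8.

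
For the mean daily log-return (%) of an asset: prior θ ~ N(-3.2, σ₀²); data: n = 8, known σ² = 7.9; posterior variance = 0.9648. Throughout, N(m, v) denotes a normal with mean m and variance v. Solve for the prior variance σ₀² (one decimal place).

σ₀² = 42.0

Posterior precision equals prior precision plus data precision: 1/σ_n² = 1/σ₀² + n/σ².
So 1/σ₀² = 1/0.9648 − 8/7.9 = 1.036484 − 1.012658 = 0.023826.
Hence σ₀² = 1/0.023826 ≈ 42.0.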